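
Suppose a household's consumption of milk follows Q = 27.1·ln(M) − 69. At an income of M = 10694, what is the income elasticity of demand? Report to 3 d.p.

0.149

At M = 10694: Q = 182.419.
dQ/dM = 27.1/M = 0.00253413 at this income.
η = (dQ/dM)·(M/Q) = 0.00253413 × (10694/182.419) = 0.149.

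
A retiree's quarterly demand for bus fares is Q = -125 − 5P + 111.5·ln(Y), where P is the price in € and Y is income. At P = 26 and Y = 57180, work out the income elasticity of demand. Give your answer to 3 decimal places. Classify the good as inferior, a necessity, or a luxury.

0.115 (necessity)

At P = 26, Y = 57180: Q = 966.366.
Holding P constant, ∂Q/∂Y = 111.5/Y = 0.00194998.
η_Y = (∂Q/∂Y)·(Y/Q) = 0.00194998 × (57180/966.366) = 0.115.
Since 0 < η < 1, this is a necessity.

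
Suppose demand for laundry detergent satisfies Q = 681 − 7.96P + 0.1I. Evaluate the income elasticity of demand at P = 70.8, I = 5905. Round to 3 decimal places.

At P = 70.8, I = 5905: Q = 707.932.
Holding P constant, ∂Q/∂I = 0.1.
η_I = (∂Q/∂I)·(I/Q) = 0.1 × (5905/707.932) = 0.834.

0.834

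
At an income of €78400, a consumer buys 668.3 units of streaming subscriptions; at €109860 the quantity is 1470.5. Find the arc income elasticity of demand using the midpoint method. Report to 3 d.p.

ΔQ = 1470.5 − 668.3 = 802.2; midpoint Q̄ = (668.3 + 1470.5)/2 = 1069.4.
ΔI = 109860 − 78400 = 31460; midpoint Ī = (78400 + 109860)/2 = 94130.
η = (ΔQ/Q̄) ÷ (ΔI/Ī) = (802.2/1069.4) ÷ (31460/94130) = 2.244.

2.244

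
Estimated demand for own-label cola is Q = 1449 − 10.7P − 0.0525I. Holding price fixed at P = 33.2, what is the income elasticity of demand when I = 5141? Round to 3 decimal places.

At P = 33.2, I = 5141: Q = 823.858.
Holding P constant, ∂Q/∂I = −0.0525.
η_I = (∂Q/∂I)·(I/Q) = -0.0525 × (5141/823.858) = -0.328.

-0.328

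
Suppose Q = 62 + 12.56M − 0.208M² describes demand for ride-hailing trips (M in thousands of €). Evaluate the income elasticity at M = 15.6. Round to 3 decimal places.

At M = 15.6: Q = 207.3171.
dQ/dM = 12.56 − 0.416M = 6.07040.
η = (dQ/dM)·(M/Q) = 6.07040 × (15.6/207.3171) = 0.457.

0.457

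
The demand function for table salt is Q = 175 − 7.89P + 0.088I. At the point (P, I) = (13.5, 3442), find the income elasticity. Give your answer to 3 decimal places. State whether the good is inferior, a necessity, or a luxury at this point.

At P = 13.5, I = 3442: Q = 371.381.
Holding P constant, ∂Q/∂I = 0.088.
η_I = (∂Q/∂I)·(I/Q) = 0.088 × (3442/371.381) = 0.816.
Since 0 < η < 1, this is a necessity.

0.816 (necessity)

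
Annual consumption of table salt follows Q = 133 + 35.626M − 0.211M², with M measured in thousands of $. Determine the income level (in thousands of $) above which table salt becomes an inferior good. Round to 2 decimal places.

dQ/dM = 35.626 − 0.422M.
The good is inferior where dQ/dM < 0. Setting dQ/dM = 0 gives M = 35.626 / 0.422 = 84.42.

84.42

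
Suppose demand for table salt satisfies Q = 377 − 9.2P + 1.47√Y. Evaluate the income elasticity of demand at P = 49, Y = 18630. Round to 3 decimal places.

At P = 49, Y = 18630: Q = 126.843.
Holding P constant, ∂Q/∂Y = 1.47/(2√Y) = 0.00538494.
η_Y = (∂Q/∂Y)·(Y/Q) = 0.00538494 × (18630/126.843) = 0.791.

0.791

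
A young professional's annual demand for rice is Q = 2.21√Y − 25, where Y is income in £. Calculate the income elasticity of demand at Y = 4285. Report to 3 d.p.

At Y = 4285: Q = 119.666.
dQ/dY = 2.21/(2√Y) = 0.0168806 at this income.
η = (dQ/dY)·(Y/Q) = 0.0168806 × (4285/119.666) = 0.604.

0.604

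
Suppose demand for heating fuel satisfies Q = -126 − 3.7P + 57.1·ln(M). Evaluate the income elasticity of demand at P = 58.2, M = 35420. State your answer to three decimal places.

At P = 58.2, M = 35420: Q = 256.784.
Holding P constant, ∂Q/∂M = 57.1/M = 0.00161208.
η_M = (∂Q/∂M)·(M/Q) = 0.00161208 × (35420/256.784) = 0.222.

0.222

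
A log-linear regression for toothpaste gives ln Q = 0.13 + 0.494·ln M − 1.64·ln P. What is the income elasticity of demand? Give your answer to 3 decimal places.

0.494

In a log-linear demand, the coefficient on ln M is the income elasticity.
So η = 0.494.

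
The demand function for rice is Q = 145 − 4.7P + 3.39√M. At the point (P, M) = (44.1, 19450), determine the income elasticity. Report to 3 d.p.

0.576

At P = 44.1, M = 19450: Q = 410.510.
Holding P constant, ∂Q/∂M = 3.39/(2√M) = 0.0121537.
η_M = (∂Q/∂M)·(M/Q) = 0.0121537 × (19450/410.510) = 0.576.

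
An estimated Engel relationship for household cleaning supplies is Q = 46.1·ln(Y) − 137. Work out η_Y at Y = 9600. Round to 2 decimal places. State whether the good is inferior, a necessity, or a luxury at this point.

0.16 (necessity)

At Y = 9600: Q = 285.715.
dQ/dY = 46.1/Y = 0.00480208 at this income.
η = (dQ/dY)·(Y/Q) = 0.00480208 × (9600/285.715) = 0.16.
Since 0 < η < 1, the good is a necessity.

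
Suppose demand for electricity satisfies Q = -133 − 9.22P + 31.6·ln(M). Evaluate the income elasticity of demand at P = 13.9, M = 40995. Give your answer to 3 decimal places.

0.424

At P = 13.9, M = 40995: Q = 74.472.
Holding P constant, ∂Q/∂M = 31.6/M = 0.000770826.
η_M = (∂Q/∂M)·(M/Q) = 0.000770826 × (40995/74.472) = 0.424.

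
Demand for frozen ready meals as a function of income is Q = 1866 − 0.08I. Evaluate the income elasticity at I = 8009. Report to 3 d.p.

At I = 8009: Q = 1225.280.
dQ/dI = −0.08.
η = (dQ/dI)·(I/Q) = -0.08 × (8009/1225.280) = -0.523.

-0.523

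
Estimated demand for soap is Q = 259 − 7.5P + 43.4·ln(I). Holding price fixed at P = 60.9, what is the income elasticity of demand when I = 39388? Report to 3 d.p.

0.166

At P = 60.9, I = 39388: Q = 261.475.
Holding P constant, ∂Q/∂I = 43.4/I = 0.00110186.
η_I = (∂Q/∂I)·(I/Q) = 0.00110186 × (39388/261.475) = 0.166.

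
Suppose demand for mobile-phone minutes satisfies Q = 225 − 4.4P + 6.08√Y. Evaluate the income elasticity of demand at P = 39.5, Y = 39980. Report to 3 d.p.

At P = 39.5, Y = 39980: Q = 1266.896.
Holding P constant, ∂Q/∂Y = 6.08/(2√Y) = 0.0152038.
η_Y = (∂Q/∂Y)·(Y/Q) = 0.0152038 × (39980/1266.896) = 0.480.

0.480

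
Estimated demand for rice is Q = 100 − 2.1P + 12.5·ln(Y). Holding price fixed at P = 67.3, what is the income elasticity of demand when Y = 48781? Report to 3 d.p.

0.134

At P = 67.3, Y = 48781: Q = 93.609.
Holding P constant, ∂Q/∂Y = 12.5/Y = 0.000256247.
η_Y = (∂Q/∂Y)·(Y/Q) = 0.000256247 × (48781/93.609) = 0.134.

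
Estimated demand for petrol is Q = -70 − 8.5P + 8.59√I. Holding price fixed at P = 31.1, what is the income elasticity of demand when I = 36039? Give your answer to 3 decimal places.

At P = 31.1, I = 36039: Q = 1296.370.
Holding P constant, ∂Q/∂I = 8.59/(2√I) = 0.0226244.
η_I = (∂Q/∂I)·(I/Q) = 0.0226244 × (36039/1296.370) = 0.629.

0.629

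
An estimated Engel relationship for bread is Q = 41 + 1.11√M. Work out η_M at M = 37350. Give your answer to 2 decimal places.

At M = 37350: Q = 255.520.
dQ/dM = 1.11/(2√M) = 0.00287176 at this income.
η = (dQ/dM)·(M/Q) = 0.00287176 × (37350/255.520) = 0.42.

0.42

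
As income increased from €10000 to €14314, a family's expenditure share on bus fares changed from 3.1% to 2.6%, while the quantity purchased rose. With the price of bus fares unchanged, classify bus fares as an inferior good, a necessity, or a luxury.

necessity

Quantity rises but the budget share falls as income rises, so 0 < η < 1.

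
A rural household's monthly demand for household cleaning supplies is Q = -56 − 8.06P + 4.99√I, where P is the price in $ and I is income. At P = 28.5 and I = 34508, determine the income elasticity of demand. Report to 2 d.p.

At P = 28.5, I = 34508: Q = 641.249.
Holding P constant, ∂Q/∂I = 4.99/(2√I) = 0.0134311.
η_I = (∂Q/∂I)·(I/Q) = 0.0134311 × (34508/641.249) = 0.72.

0.72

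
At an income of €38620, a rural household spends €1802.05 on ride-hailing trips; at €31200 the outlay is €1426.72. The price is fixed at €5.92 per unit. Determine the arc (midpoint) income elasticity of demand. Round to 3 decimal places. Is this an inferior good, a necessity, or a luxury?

With a constant price, Q₁ = 1802.05/5.92 = 304.400 and Q₂ = 1426.72/5.92 = 241.000 (equivalently, work directly with expenditure since P cancels).
Midpoint %ΔQ = (1426.72 − 1802.05)/1614.39 = -0.23249; midpoint %ΔI = (31200 − 38620)/34910 = -0.21255.
η = -0.23249 / -0.21255 = 1.094.
η > 1 ⇒ luxury.

1.094 (luxury)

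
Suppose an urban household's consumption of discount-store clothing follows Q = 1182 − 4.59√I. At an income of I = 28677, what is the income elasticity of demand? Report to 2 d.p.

At I = 28677: Q = 404.716.
dQ/dI = -4.59/(2√I) = -0.0135524 at this income.
η = (dQ/dI)·(I/Q) = -0.0135524 × (28677/404.716) = -0.96.

-0.96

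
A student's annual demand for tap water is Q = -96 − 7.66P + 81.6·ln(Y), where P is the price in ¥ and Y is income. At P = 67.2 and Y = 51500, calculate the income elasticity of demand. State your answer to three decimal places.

At P = 67.2, Y = 51500: Q = 274.554.
Holding P constant, ∂Q/∂Y = 81.6/Y = 0.00158447.
η_Y = (∂Q/∂Y)·(Y/Q) = 0.00158447 × (51500/274.554) = 0.297.

0.297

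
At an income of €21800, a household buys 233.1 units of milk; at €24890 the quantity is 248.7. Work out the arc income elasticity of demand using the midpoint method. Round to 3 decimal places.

ΔQ = 248.7 − 233.1 = 15.6; midpoint Q̄ = (233.1 + 248.7)/2 = 240.9.
ΔI = 24890 − 21800 = 3090; midpoint Ī = (21800 + 24890)/2 = 23345.
η = (ΔQ/Q̄) ÷ (ΔI/Ī) = (15.6/240.9) ÷ (3090/23345) = 0.489.

0.489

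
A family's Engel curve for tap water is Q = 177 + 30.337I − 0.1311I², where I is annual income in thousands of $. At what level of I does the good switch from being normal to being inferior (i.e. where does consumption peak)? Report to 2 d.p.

dQ/dI = 30.337 − 0.2622I.
The good is inferior where dQ/dI < 0. Setting dQ/dI = 0 gives I = 30.337 / 0.2622 = 115.70.

115.70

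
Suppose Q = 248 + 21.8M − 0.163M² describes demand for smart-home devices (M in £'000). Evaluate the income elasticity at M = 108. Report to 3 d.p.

At M = 108: Q = 701.1680.
dQ/dM = 21.8 − 0.326M = -13.40800.
η = (dQ/dM)·(M/Q) = -13.40800 × (108/701.1680) = -2.065.

-2.065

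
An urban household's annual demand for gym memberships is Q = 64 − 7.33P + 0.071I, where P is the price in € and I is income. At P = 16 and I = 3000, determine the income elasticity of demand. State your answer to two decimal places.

1.33

At P = 16, I = 3000: Q = 159.720.
Holding P constant, ∂Q/∂I = 0.071.
η_I = (∂Q/∂I)·(I/Q) = 0.071 × (3000/159.720) = 1.33.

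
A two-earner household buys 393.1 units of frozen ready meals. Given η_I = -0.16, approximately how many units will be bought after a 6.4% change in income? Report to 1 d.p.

389.1

%ΔQ ≈ η × %ΔI = -0.16 × 6.4% = -1.024%.
New Q ≈ 393.1 × (1 − 0.01024) = 389.1.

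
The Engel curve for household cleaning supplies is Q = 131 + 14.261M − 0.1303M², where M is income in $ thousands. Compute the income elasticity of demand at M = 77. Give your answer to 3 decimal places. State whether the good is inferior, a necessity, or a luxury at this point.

At M = 77: Q = 456.5483.
dQ/dM = 14.261 − 0.2606M = -5.80520.
η = (dQ/dM)·(M/Q) = -5.80520 × (77/456.5483) = -0.979.
η < 0 ⇒ inferior good.

-0.979 (inferior good)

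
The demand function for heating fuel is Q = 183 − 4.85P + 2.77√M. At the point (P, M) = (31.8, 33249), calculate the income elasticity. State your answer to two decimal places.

0.47

At P = 31.8, M = 33249: Q = 533.860.
Holding P constant, ∂Q/∂M = 2.77/(2√M) = 0.00759557.
η_M = (∂Q/∂M)·(M/Q) = 0.00759557 × (33249/533.860) = 0.47.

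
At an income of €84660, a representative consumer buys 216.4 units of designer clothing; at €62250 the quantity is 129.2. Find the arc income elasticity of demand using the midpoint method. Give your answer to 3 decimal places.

ΔQ = 129.2 − 216.4 = -87.2; midpoint Q̄ = (216.4 + 129.2)/2 = 172.8.
ΔI = 62250 − 84660 = -22410; midpoint Ī = (84660 + 62250)/2 = 73455.
η = (ΔQ/Q̄) ÷ (ΔI/Ī) = (-87.2/172.8) ÷ (-22410/73455) = 1.654.

1.654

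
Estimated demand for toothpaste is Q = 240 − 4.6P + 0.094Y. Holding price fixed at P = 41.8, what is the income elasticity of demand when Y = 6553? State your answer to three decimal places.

At P = 41.8, Y = 6553: Q = 663.702.
Holding P constant, ∂Q/∂Y = 0.094.
η_Y = (∂Q/∂Y)·(Y/Q) = 0.094 × (6553/663.702) = 0.928.

0.928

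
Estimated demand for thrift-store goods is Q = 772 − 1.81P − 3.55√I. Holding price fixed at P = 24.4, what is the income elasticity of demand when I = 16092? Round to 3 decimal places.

At P = 24.4, I = 16092: Q = 277.503.
Holding P constant, ∂Q/∂I = -3.55/(2√I) = -0.0139924.
η_I = (∂Q/∂I)·(I/Q) = -0.0139924 × (16092/277.503) = -0.811.

-0.811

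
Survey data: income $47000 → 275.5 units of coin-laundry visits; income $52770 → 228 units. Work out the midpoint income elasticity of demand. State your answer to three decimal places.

ΔQ = 228 − 275.5 = -47.5; midpoint Q̄ = (275.5 + 228)/2 = 251.75.
ΔI = 52770 − 47000 = 5770; midpoint Ī = (47000 + 52770)/2 = 49885.
η = (ΔQ/Q̄) ÷ (ΔI/Ī) = (-47.5/251.75) ÷ (5770/49885) = -1.631.

-1.631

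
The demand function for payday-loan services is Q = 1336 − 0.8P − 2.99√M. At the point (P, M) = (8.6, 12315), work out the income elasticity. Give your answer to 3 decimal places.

-0.166

At P = 8.6, M = 12315: Q = 997.311.
Holding P constant, ∂Q/∂M = -2.99/(2√M) = -0.0134717.
η_M = (∂Q/∂M)·(M/Q) = -0.0134717 × (12315/997.311) = -0.166.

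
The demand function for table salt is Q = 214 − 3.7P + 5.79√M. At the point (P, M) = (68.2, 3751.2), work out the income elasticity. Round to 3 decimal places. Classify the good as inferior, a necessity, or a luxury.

0.561 (necessity)

At P = 68.2, M = 3751.2: Q = 316.280.
Holding P constant, ∂Q/∂M = 5.79/(2√M) = 0.0472676.
η_M = (∂Q/∂M)·(M/Q) = 0.0472676 × (3751.2/316.280) = 0.561.
Since 0 < η < 1, this is a necessity.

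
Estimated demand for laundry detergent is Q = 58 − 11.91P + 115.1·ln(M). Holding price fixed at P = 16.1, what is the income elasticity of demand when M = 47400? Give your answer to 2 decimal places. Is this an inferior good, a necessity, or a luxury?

0.10 (necessity)

At P = 16.1, M = 47400: Q = 1105.459.
Holding P constant, ∂Q/∂M = 115.1/M = 0.00242827.
η_M = (∂Q/∂M)·(M/Q) = 0.00242827 × (47400/1105.459) = 0.10.
Since 0 < η < 1, this is a necessity.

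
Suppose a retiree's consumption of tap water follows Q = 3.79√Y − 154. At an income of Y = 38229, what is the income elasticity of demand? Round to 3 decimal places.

At Y = 38229: Q = 587.030.
dQ/dY = 3.79/(2√Y) = 0.00969199 at this income.
η = (dQ/dY)·(Y/Q) = 0.00969199 × (38229/587.030) = 0.631.

0.631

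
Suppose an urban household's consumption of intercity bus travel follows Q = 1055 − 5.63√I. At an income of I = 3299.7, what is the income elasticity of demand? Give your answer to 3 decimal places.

At I = 3299.7: Q = 731.596.
dQ/dI = -5.63/(2√I) = -0.0490051 at this income.
η = (dQ/dI)·(I/Q) = -0.0490051 × (3299.7/731.596) = -0.221.

-0.221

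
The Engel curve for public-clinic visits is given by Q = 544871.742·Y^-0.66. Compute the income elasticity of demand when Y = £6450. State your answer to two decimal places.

For Q = A·Y^β the income elasticity is constant and equal to β.
Here β = -0.66, so η = -0.66.

-0.66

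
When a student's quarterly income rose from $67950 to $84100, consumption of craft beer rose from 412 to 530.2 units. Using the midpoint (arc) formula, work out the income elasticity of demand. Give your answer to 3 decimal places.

ΔQ = 530.2 − 412 = 118.2; midpoint Q̄ = (412 + 530.2)/2 = 471.1.
ΔI = 84100 − 67950 = 16150; midpoint Ī = (67950 + 84100)/2 = 76025.
η = (ΔQ/Q̄) ÷ (ΔI/Ī) = (118.2/471.1) ÷ (16150/76025) = 1.181.

1.181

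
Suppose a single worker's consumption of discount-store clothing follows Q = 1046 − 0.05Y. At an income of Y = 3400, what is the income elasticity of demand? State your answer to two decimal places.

-0.19

At Y = 3400: Q = 876.000.
dQ/dY = −0.05.
η = (dQ/dY)·(Y/Q) = -0.05 × (3400/876.000) = -0.19.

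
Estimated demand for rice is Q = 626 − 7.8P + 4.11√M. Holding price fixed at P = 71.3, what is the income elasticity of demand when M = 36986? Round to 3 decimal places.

At P = 71.3, M = 36986: Q = 860.285.
Holding P constant, ∂Q/∂M = 4.11/(2√M) = 0.0106855.
η_M = (∂Q/∂M)·(M/Q) = 0.0106855 × (36986/860.285) = 0.459.

0.459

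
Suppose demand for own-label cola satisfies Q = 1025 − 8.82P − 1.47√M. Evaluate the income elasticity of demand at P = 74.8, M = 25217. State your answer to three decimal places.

-0.885

At P = 74.8, M = 25217: Q = 131.830.
Holding P constant, ∂Q/∂M = -1.47/(2√M) = -0.0046285.
η_M = (∂Q/∂M)·(M/Q) = -0.0046285 × (25217/131.830) = -0.885.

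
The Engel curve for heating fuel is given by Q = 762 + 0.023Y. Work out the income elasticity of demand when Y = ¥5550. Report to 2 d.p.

0.14

At Y = 5550: Q = 889.650.
dQ/dY = 0.023.
η = (dQ/dY)·(Y/Q) = 0.023 × (5550/889.650) = 0.14.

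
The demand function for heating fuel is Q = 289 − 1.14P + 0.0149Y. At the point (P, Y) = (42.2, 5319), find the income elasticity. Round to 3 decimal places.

0.248

At P = 42.2, Y = 5319: Q = 320.145.
Holding P constant, ∂Q/∂Y = 0.0149.
η_Y = (∂Q/∂Y)·(Y/Q) = 0.0149 × (5319/320.145) = 0.248.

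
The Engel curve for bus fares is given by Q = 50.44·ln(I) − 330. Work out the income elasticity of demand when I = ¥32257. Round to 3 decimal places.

At I = 32257: Q = 193.642.
dQ/dI = 50.44/I = 0.00156369 at this income.
η = (dQ/dI)·(I/Q) = 0.00156369 × (32257/193.642) = 0.260.

0.260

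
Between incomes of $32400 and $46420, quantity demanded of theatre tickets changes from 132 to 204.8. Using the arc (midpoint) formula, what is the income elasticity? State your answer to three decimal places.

ΔQ = 204.8 − 132 = 72.8; midpoint Q̄ = (132 + 204.8)/2 = 168.4.
ΔI = 46420 − 32400 = 14020; midpoint Ī = (32400 + 46420)/2 = 39410.
η = (ΔQ/Q̄) ÷ (ΔI/Ī) = (72.8/168.4) ÷ (14020/39410) = 1.215.

1.215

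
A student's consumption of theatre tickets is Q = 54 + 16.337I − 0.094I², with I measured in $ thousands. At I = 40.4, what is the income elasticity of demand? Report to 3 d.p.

At I = 40.4: Q = 560.5918.
dQ/dI = 16.337 − 0.188I = 8.74180.
η = (dQ/dI)·(I/Q) = 8.74180 × (40.4/560.5918) = 0.630.

0.630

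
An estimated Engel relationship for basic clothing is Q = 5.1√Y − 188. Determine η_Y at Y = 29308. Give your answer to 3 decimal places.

At Y = 29308: Q = 685.099.
dQ/dY = 5.1/(2√Y) = 0.0148952 at this income.
η = (dQ/dY)·(Y/Q) = 0.0148952 × (29308/685.099) = 0.637.

0.637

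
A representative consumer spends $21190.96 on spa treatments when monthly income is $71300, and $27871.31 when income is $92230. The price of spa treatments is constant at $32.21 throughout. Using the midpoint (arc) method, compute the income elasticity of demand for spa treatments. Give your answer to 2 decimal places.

With a constant price, Q₁ = 21190.96/32.21 = 657.900 and Q₂ = 27871.31/32.21 = 865.300 (equivalently, work directly with expenditure since P cancels).
Midpoint %ΔQ = (27871.31 − 21190.96)/24531.14 = 0.27232; midpoint %ΔI = (92230 − 71300)/81765 = 0.25598.
η = 0.27232 / 0.25598 = 1.06.

1.06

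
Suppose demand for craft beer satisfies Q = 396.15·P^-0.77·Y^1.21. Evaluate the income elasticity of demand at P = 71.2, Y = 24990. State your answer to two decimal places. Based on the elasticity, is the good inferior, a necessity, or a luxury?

For a multiplicative demand Q = A·P^α·Y^β, the income elasticity is β everywhere.
Here β = 1.21, so η = 1.21.
Since η > 1, this is a luxury.

1.21 (luxury)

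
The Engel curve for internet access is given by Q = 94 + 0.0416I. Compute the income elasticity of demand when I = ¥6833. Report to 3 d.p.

0.751

At I = 6833: Q = 378.253.
dQ/dI = 0.0416.
η = (dQ/dI)·(I/Q) = 0.0416 × (6833/378.253) = 0.751.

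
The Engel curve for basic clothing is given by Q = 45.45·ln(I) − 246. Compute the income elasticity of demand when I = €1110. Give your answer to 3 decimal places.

0.625

At I = 1110: Q = 72.701.
dQ/dI = 45.45/I = 0.0409459 at this income.
η = (dQ/dI)·(I/Q) = 0.0409459 × (1110/72.701) = 0.625.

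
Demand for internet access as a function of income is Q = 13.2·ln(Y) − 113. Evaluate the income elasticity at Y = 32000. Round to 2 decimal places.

At Y = 32000: Q = 23.930.
dQ/dY = 13.2/Y = 0.0004125 at this income.
η = (dQ/dY)·(Y/Q) = 0.0004125 × (32000/23.930) = 0.55.

0.55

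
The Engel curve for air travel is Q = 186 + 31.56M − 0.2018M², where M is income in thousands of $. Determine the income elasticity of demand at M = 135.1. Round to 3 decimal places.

-4.048

At M = 135.1: Q = 766.5004.
dQ/dM = 31.56 − 0.4036M = -22.96636.
η = (dQ/dM)·(M/Q) = -22.96636 × (135.1/766.5004) = -4.048.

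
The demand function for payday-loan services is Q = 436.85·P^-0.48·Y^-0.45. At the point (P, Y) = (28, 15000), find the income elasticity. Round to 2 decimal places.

-0.45

For a multiplicative demand Q = A·P^α·Y^β, the income elasticity is β everywhere.
Here β = -0.45, so η = -0.45.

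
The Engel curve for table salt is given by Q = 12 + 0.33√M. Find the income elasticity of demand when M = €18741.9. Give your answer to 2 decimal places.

0.40

At M = 18741.9: Q = 57.177.
dQ/dM = 0.33/(2√M) = 0.00120525 at this income.
η = (dQ/dM)·(M/Q) = 0.00120525 × (18741.9/57.177) = 0.40.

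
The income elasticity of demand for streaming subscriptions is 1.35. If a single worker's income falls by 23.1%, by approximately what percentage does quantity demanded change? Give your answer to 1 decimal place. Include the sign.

%ΔQ ≈ η × %ΔI = 1.35 × (-23.1%) = -31.2%.

-31.2%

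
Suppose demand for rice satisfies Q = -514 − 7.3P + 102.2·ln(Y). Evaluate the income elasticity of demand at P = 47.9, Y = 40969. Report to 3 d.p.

At P = 47.9, Y = 40969: Q = 221.752.
Holding P constant, ∂Q/∂Y = 102.2/Y = 0.00249457.
η_Y = (∂Q/∂Y)·(Y/Q) = 0.00249457 × (40969/221.752) = 0.461.

0.461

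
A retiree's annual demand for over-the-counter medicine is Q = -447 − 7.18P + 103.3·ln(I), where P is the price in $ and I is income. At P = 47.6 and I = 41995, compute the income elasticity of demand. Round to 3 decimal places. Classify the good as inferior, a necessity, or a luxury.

At P = 47.6, I = 41995: Q = 310.892.
Holding P constant, ∂Q/∂I = 103.3/I = 0.00245982.
η_I = (∂Q/∂I)·(I/Q) = 0.00245982 × (41995/310.892) = 0.332.
Since 0 < η < 1, this is a necessity.

0.332 (necessity)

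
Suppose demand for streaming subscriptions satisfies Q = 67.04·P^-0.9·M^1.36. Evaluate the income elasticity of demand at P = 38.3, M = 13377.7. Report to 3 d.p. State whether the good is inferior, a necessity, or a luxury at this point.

1.360 (luxury)

For a multiplicative demand Q = A·P^α·M^β, the income elasticity is β everywhere.
Here β = 1.36, so η = 1.360.
Since η > 1, this is a luxury.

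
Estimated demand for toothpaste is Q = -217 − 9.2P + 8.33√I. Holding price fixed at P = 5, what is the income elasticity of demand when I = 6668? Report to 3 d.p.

At P = 5, I = 6668: Q = 417.210.
Holding P constant, ∂Q/∂I = 8.33/(2√I) = 0.0510055.
η_I = (∂Q/∂I)·(I/Q) = 0.0510055 × (6668/417.210) = 0.815.

0.815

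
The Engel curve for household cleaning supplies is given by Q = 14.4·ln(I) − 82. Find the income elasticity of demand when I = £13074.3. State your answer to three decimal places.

At I = 13074.3: Q = 54.489.
dQ/dI = 14.4/I = 0.0011014 at this income.
η = (dQ/dI)·(I/Q) = 0.0011014 × (13074.3/54.489) = 0.264.

0.264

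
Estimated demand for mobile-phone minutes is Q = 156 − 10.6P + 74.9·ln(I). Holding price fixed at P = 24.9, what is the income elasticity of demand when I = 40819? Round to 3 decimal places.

0.109

At P = 24.9, I = 40819: Q = 687.266.
Holding P constant, ∂Q/∂I = 74.9/I = 0.00183493.
η_I = (∂Q/∂I)·(I/Q) = 0.00183493 × (40819/687.266) = 0.109.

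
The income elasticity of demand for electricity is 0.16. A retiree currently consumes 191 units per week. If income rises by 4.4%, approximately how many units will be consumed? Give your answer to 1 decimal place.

192.3

%ΔQ ≈ η × %ΔI = 0.16 × 4.4% = 0.704%.
New Q ≈ 191 × (1 + 0.00704) = 192.3.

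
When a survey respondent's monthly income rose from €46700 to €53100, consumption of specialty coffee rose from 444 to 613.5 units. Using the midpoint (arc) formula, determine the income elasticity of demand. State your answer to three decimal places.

2.499

ΔQ = 613.5 − 444 = 169.5; midpoint Q̄ = (444 + 613.5)/2 = 528.75.
ΔI = 53100 − 46700 = 6400; midpoint Ī = (46700 + 53100)/2 = 49900.
η = (ΔQ/Q̄) ÷ (ΔI/Ī) = (169.5/528.75) ÷ (6400/49900) = 2.499.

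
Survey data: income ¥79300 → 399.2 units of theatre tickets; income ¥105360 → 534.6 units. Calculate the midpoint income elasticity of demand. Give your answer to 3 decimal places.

1.027

ΔQ = 534.6 − 399.2 = 135.4; midpoint Q̄ = (399.2 + 534.6)/2 = 466.9.
ΔI = 105360 − 79300 = 26060; midpoint Ī = (79300 + 105360)/2 = 92330.
η = (ΔQ/Q̄) ÷ (ΔI/Ī) = (135.4/466.9) ÷ (26060/92330) = 1.027.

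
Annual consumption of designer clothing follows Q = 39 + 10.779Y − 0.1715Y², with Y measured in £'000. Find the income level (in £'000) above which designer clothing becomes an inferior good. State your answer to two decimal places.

31.43

dQ/dY = 10.779 − 0.343Y.
The good is inferior where dQ/dY < 0. Setting dQ/dY = 0 gives Y = 10.779 / 0.343 = 31.43.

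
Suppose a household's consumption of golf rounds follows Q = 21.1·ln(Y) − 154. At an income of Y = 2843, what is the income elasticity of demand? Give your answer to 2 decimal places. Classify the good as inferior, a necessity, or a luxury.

At Y = 2843: Q = 13.800.
dQ/dY = 21.1/Y = 0.00742174 at this income.
η = (dQ/dY)·(Y/Q) = 0.00742174 × (2843/13.800) = 1.53.
Since η > 1, the good is a luxury.

1.53 (luxury)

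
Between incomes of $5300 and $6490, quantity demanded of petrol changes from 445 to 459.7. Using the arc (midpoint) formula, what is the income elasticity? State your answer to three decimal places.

ΔQ = 459.7 − 445 = 14.7; midpoint Q̄ = (445 + 459.7)/2 = 452.35.
ΔI = 6490 − 5300 = 1190; midpoint Ī = (5300 + 6490)/2 = 5895.
η = (ΔQ/Q̄) ÷ (ΔI/Ī) = (14.7/452.35) ÷ (1190/5895) = 0.161.

0.161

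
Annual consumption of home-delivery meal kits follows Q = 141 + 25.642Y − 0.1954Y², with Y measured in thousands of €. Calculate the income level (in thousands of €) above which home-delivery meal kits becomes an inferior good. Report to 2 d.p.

dQ/dY = 25.642 − 0.3908Y.
The good is inferior where dQ/dY < 0. Setting dQ/dY = 0 gives Y = 25.642 / 0.3908 = 65.61.

65.61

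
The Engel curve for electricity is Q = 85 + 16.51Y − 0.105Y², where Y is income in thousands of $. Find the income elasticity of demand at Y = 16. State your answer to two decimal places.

At Y = 16: Q = 322.2800.
dQ/dY = 16.51 − 0.21Y = 13.15000.
η = (dQ/dY)·(Y/Q) = 13.15000 × (16/322.2800) = 0.65.

0.65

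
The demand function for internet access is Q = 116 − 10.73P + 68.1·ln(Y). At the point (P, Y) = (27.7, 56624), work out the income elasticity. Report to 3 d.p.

At P = 27.7, Y = 56624: Q = 564.078.
Holding P constant, ∂Q/∂Y = 68.1/Y = 0.00120267.
η_Y = (∂Q/∂Y)·(Y/Q) = 0.00120267 × (56624/564.078) = 0.121.

0.121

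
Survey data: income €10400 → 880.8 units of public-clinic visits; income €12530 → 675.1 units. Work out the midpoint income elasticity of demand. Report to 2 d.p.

-1.42

ΔQ = 675.1 − 880.8 = -205.7; midpoint Q̄ = (880.8 + 675.1)/2 = 777.95.
ΔI = 12530 − 10400 = 2130; midpoint Ī = (10400 + 12530)/2 = 11465.
η = (ΔQ/Q̄) ÷ (ΔI/Ī) = (-205.7/777.95) ÷ (2130/11465) = -1.42.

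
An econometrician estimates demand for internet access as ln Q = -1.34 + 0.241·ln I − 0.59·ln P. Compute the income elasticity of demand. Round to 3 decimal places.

In a log-linear demand, the coefficient on ln I is the income elasticity.
So η = 0.241.

0.241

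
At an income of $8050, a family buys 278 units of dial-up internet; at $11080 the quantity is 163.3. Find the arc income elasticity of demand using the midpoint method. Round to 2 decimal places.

-1.64

ΔQ = 163.3 − 278 = -114.7; midpoint Q̄ = (278 + 163.3)/2 = 220.65.
ΔI = 11080 − 8050 = 3030; midpoint Ī = (8050 + 11080)/2 = 9565.
η = (ΔQ/Q̄) ÷ (ΔI/Ī) = (-114.7/220.65) ÷ (3030/9565) = -1.64.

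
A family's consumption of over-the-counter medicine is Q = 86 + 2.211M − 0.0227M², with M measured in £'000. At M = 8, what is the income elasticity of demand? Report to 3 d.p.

0.145

At M = 8: Q = 102.2352.
dQ/dM = 2.211 − 0.0454M = 1.84780.
η = (dQ/dM)·(M/Q) = 1.84780 × (8/102.2352) = 0.145.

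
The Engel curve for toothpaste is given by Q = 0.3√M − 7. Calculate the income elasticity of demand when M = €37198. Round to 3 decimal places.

At M = 37198: Q = 50.860.
dQ/dM = 0.3/(2√M) = 0.000777735 at this income.
η = (dQ/dM)·(M/Q) = 0.000777735 × (37198/50.860) = 0.569.

0.569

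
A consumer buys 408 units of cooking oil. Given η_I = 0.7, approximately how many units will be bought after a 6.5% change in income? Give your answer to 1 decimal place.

426.6

%ΔQ ≈ η × %ΔI = 0.7 × 6.5% = 4.55%.
New Q ≈ 408 × (1 + 0.0455) = 426.6.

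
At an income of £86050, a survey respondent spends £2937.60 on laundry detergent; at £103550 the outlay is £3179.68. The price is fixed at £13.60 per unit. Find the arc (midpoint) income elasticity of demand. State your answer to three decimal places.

0.429

With a constant price, Q₁ = 2937.60/13.60 = 216.000 and Q₂ = 3179.68/13.60 = 233.800 (equivalently, work directly with expenditure since P cancels).
Midpoint %ΔQ = (3179.68 − 2937.60)/3058.64 = 0.07915; midpoint %ΔI = (103550 − 86050)/94800 = 0.18460.
η = 0.07915 / 0.18460 = 0.429.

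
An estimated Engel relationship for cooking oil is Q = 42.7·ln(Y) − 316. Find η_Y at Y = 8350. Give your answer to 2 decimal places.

At Y = 8350: Q = 69.582.
dQ/dY = 42.7/Y = 0.00511377 at this income.
η = (dQ/dY)·(Y/Q) = 0.00511377 × (8350/69.582) = 0.61.

0.61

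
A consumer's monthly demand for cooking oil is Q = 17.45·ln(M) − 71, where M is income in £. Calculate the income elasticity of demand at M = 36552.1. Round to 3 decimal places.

At M = 36552.1: Q = 112.338.
dQ/dM = 17.45/M = 0.000477401 at this income.
η = (dQ/dM)·(M/Q) = 0.000477401 × (36552.1/112.338) = 0.155.

0.155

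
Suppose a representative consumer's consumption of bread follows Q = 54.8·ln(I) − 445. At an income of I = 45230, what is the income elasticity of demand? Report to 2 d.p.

0.38

At I = 45230: Q = 142.429.
dQ/dI = 54.8/I = 0.00121159 at this income.
η = (dQ/dI)·(I/Q) = 0.00121159 × (45230/142.429) = 0.38.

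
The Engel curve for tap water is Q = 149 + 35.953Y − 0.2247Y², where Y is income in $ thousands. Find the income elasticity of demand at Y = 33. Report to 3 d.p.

0.639

At Y = 33: Q = 1090.7507.
dQ/dY = 35.953 − 0.4494Y = 21.12280.
η = (dQ/dY)·(Y/Q) = 21.12280 × (33/1090.7507) = 0.639.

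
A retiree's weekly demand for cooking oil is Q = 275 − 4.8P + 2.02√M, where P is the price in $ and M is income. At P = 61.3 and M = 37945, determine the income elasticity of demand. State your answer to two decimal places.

At P = 61.3, M = 37945: Q = 374.245.
Holding P constant, ∂Q/∂M = 2.02/(2√M) = 0.00518494.
η_M = (∂Q/∂M)·(M/Q) = 0.00518494 × (37945/374.245) = 0.53.

0.53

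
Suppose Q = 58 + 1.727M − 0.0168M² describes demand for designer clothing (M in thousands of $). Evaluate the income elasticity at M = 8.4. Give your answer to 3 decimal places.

At M = 8.4: Q = 71.3214.
dQ/dM = 1.727 − 0.0336M = 1.44476.
η = (dQ/dM)·(M/Q) = 1.44476 × (8.4/71.3214) = 0.170.

0.170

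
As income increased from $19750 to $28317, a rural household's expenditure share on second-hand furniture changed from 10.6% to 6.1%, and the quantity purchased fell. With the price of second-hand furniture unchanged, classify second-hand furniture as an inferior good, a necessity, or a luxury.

inferior good

Quantity demanded falls as income rises, so η < 0.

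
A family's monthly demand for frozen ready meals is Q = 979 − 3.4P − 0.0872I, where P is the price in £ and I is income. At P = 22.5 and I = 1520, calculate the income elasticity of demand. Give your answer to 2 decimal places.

-0.17

At P = 22.5, I = 1520: Q = 769.956.
Holding P constant, ∂Q/∂I = −0.0872.
η_I = (∂Q/∂I)·(I/Q) = -0.0872 × (1520/769.956) = -0.17.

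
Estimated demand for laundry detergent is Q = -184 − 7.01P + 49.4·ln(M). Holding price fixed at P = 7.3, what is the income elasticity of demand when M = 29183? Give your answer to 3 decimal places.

At P = 7.3, M = 29183: Q = 272.725.
Holding P constant, ∂Q/∂M = 49.4/M = 0.00169277.
η_M = (∂Q/∂M)·(M/Q) = 0.00169277 × (29183/272.725) = 0.181.

0.181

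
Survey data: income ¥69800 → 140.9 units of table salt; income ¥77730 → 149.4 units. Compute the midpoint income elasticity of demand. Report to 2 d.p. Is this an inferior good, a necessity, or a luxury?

0.54 (necessity)

ΔQ = 149.4 − 140.9 = 8.5; midpoint Q̄ = (140.9 + 149.4)/2 = 145.15.
ΔI = 77730 − 69800 = 7930; midpoint Ī = (69800 + 77730)/2 = 73765.
η = (ΔQ/Q̄) ÷ (ΔI/Ī) = (8.5/145.15) ÷ (7930/73765) = 0.54.
0 < η < 1 ⇒ necessity.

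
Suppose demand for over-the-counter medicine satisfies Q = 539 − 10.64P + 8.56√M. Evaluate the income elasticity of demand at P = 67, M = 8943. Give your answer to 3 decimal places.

0.637

At P = 67, M = 8943: Q = 635.617.
Holding P constant, ∂Q/∂M = 8.56/(2√M) = 0.0452587.
η_M = (∂Q/∂M)·(M/Q) = 0.0452587 × (8943/635.617) = 0.637.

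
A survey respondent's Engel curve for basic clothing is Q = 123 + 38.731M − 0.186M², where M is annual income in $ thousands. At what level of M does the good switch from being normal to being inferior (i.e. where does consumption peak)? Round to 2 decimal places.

104.12

dQ/dM = 38.731 − 0.372M.
The good is inferior where dQ/dM < 0. Setting dQ/dM = 0 gives M = 38.731 / 0.372 = 104.12.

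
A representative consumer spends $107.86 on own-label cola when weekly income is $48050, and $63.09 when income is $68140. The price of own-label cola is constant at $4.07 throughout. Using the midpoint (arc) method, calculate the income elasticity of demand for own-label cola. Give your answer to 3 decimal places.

With a constant price, Q₁ = 107.86/4.07 = 26.501 and Q₂ = 63.09/4.07 = 15.501 (equivalently, work directly with expenditure since P cancels).
Midpoint %ΔQ = (63.09 − 107.86)/85.48 = -0.52378; midpoint %ΔI = (68140 − 48050)/58095 = 0.34581.
η = -0.52378 / 0.34581 = -1.515.

-1.515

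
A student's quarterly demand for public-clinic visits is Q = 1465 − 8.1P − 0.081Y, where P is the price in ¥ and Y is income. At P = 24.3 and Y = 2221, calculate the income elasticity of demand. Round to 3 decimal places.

-0.165

At P = 24.3, Y = 2221: Q = 1088.269.
Holding P constant, ∂Q/∂Y = −0.081.
η_Y = (∂Q/∂Y)·(Y/Q) = -0.081 × (2221/1088.269) = -0.165.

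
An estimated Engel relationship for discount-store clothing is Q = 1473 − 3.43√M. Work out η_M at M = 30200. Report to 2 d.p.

-0.34

At M = 30200: Q = 876.930.
dQ/dM = -3.43/(2√M) = -0.00986872 at this income.
η = (dQ/dM)·(M/Q) = -0.00986872 × (30200/876.930) = -0.34.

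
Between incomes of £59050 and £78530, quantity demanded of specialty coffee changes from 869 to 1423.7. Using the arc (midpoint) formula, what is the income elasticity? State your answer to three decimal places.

1.709

ΔQ = 1423.7 − 869 = 554.7; midpoint Q̄ = (869 + 1423.7)/2 = 1146.35.
ΔI = 78530 − 59050 = 19480; midpoint Ī = (59050 + 78530)/2 = 68790.
η = (ΔQ/Q̄) ÷ (ΔI/Ī) = (554.7/1146.35) ÷ (19480/68790) = 1.709.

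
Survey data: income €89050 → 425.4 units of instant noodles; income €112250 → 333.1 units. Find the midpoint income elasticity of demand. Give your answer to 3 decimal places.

-1.056

ΔQ = 333.1 − 425.4 = -92.3; midpoint Q̄ = (425.4 + 333.1)/2 = 379.25.
ΔI = 112250 − 89050 = 23200; midpoint Ī = (89050 + 112250)/2 = 100650.
η = (ΔQ/Q̄) ÷ (ΔI/Ī) = (-92.3/379.25) ÷ (23200/100650) = -1.056.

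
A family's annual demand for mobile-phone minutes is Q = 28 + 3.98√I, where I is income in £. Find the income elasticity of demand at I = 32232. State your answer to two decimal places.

0.48

At I = 32232: Q = 742.540.
dQ/dI = 3.98/(2√I) = 0.0110843 at this income.
η = (dQ/dI)·(I/Q) = 0.0110843 × (32232/742.540) = 0.48.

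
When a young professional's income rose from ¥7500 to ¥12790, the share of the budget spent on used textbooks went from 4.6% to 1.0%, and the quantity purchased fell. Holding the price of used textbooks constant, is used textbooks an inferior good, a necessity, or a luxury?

Quantity demanded falls as income rises, so η < 0.

inferior good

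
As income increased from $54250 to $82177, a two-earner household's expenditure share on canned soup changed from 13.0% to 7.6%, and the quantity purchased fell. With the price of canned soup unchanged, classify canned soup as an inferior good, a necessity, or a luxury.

inferior good

Quantity demanded falls as income rises, so η < 0.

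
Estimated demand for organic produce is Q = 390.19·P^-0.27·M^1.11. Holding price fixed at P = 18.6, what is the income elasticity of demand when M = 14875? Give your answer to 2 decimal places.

1.11

For a multiplicative demand Q = A·P^α·M^β, the income elasticity is β everywhere.
Here β = 1.11, so η = 1.11.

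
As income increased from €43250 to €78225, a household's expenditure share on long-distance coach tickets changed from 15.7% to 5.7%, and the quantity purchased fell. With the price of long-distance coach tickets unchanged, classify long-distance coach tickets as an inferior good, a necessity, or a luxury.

inferior good

Quantity demanded falls as income rises, so η < 0.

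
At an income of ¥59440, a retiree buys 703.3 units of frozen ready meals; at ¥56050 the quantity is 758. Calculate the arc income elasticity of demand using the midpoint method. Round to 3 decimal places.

-1.275

ΔQ = 758 − 703.3 = 54.7; midpoint Q̄ = (703.3 + 758)/2 = 730.65.
ΔI = 56050 − 59440 = -3390; midpoint Ī = (59440 + 56050)/2 = 57745.
η = (ΔQ/Q̄) ÷ (ΔI/Ī) = (54.7/730.65) ÷ (-3390/57745) = -1.275.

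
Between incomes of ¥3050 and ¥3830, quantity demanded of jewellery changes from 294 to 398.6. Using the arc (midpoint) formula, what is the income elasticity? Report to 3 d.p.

ΔQ = 398.6 − 294 = 104.6; midpoint Q̄ = (294 + 398.6)/2 = 346.3.
ΔI = 3830 − 3050 = 780; midpoint Ī = (3050 + 3830)/2 = 3440.
η = (ΔQ/Q̄) ÷ (ΔI/Ī) = (104.6/346.3) ÷ (780/3440) = 1.332.

1.332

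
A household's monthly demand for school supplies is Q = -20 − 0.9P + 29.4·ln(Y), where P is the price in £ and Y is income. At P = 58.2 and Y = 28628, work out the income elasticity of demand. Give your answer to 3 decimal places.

0.128

At P = 58.2, Y = 28628: Q = 229.327.
Holding P constant, ∂Q/∂Y = 29.4/Y = 0.00102697.
η_Y = (∂Q/∂Y)·(Y/Q) = 0.00102697 × (28628/229.327) = 0.128.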